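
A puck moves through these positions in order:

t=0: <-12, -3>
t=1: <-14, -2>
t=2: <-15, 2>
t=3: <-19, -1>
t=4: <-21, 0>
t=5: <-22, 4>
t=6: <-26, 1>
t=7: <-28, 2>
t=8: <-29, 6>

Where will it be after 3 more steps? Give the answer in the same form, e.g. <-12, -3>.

<-36, 8>

Step-to-step displacements: <-2, +1>, <-1, +4>, <-4, -3>, <-2, +1>, <-1, +4>, <-4, -3>, <-2, +1>, <-1, +4> — a repeating cycle of length 3.
step 9: apply <-4, -3> → <-33, 3>
step 10: apply <-2, +1> → <-35, 4>
step 11: apply <-1, +4> → <-36, 8>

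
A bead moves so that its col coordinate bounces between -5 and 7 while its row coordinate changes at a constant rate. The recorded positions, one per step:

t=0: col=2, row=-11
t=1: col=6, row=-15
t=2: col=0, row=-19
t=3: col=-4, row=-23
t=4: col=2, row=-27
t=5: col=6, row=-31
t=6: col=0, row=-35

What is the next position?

col=-4, row=-39

The col coordinate reflects between -5 and 7, moving 6 per step.
  step 7: 0 → -4
The row coordinate changes by -4 each step: at step 7 it is -39.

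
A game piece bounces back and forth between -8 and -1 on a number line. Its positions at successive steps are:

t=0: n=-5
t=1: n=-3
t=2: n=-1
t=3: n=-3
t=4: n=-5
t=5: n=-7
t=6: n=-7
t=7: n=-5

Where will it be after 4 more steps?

The value reflects between -8 and -1, moving 2 per step.
  step 8: -5 → -3
  step 9: -3 → -1
  step 10: -1 → -3
  step 11: -3 → -5

n=-5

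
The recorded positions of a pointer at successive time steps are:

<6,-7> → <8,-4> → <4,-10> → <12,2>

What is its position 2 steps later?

Consecutive displacements <+2,+3>, <-4,-6>, <+8,+12> scale by a factor of -2 each step.
step 4: <12,2> + <-16,-24> → <-4,-22>
step 5: <-4,-22> + <+32,+48> → <28,26>

<28,26>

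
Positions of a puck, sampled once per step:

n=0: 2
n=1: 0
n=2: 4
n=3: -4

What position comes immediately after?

Consecutive displacements -2, +4, -8 scale by a factor of -2 each step.
step 4: -4 + 16 → 12

12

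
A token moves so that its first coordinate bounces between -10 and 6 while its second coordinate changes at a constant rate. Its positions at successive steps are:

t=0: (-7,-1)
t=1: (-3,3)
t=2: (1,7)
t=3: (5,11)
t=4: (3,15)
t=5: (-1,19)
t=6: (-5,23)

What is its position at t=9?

The first coordinate travels 4 per step and bounces off the walls at -10 and 6.
  step 7: -5 → -9
  step 8: -9 → -7
  step 9: -7 → -3
The second coordinate changes by +4 each step: at step 9 it is 35.

(-3,35)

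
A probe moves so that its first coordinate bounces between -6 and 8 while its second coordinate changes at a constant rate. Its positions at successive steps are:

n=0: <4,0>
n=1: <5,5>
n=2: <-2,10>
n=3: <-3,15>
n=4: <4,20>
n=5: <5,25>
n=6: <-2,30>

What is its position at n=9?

The first coordinate reflects between -6 and 8, moving 7 per step.
  step 7: -2 → -3
  step 8: -3 → 4
  step 9: 4 → 5
The second coordinate changes by +5 each step: at step 9 it is 45.

<5,45>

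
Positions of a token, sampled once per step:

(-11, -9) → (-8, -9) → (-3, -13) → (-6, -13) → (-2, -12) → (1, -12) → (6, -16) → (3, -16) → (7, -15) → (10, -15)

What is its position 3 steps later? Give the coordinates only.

(16, -18)

The moves between consecutive positions are (+3, +0), (+5, -4), (-3, +0), (+4, +1), (+3, +0), (+5, -4), (-3, +0), (+4, +1), (+3, +0); they repeat the 4-cycle [(+3, +0), (+5, -4), (-3, +0), (+4, +1)].
step 10: apply (+5, -4) → (15, -19)
step 11: apply (-3, +0) → (12, -19)
step 12: apply (+4, +1) → (16, -18)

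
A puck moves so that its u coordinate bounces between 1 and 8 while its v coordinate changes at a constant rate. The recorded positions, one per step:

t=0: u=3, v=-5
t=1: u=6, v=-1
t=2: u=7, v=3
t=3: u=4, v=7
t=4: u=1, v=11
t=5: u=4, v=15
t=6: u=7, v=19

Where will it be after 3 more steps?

u=2, v=31

The u coordinate reflects between 1 and 8, moving 3 per step.
  step 7: 7 → 6
  step 8: 6 → 3
  step 9: 3 → 2
The v coordinate changes by +4 each step: at step 9 it is 31.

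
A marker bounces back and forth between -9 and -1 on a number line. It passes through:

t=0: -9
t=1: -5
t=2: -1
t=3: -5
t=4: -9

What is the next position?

The value reflects between -9 and -1, moving 4 per step.
  step 5: -9 → -5

-5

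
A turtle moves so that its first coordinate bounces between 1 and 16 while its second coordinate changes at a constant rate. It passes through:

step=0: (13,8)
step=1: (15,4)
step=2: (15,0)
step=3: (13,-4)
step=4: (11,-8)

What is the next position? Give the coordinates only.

(9,-12)

The first coordinate travels 2 per step and bounces off the walls at 1 and 16.
  step 5: 11 → 9
The second coordinate changes by -4 each step: at step 5 it is -12.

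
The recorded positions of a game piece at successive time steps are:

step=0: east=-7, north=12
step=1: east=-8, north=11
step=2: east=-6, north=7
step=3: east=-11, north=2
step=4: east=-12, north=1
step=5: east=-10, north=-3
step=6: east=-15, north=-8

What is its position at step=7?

Step-to-step displacements: (-1, -1), (+2, -4), (-5, -5), (-1, -1), (+2, -4), (-5, -5) — a repeating cycle of length 3.
step 7: apply (-1, -1) → east=-16, north=-9

east=-16, north=-9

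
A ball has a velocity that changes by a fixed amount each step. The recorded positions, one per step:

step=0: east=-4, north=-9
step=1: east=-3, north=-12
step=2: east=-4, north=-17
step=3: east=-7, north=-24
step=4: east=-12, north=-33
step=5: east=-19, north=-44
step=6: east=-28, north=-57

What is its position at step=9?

east=-67, north=-108

Successive displacements: (+1, -3), (-1, -5), (-3, -7), (-5, -9), (-7, -11), (-9, -13) — each changes by (-2, -2).
step 7: east=-28, north=-57 + (-11, -15) → east=-39, north=-72
step 8: east=-39, north=-72 + (-13, -17) → east=-52, north=-89
step 9: east=-52, north=-89 + (-15, -19) → east=-67, north=-108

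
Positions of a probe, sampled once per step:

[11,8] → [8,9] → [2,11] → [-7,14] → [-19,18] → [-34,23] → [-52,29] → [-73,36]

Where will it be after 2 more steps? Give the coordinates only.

First differences are [-3,+1], [-6,+2], [-9,+3], [-12,+4], [-15,+5], [-18,+6], [-21,+7]; their common second difference is [-3,+1] (constant acceleration).
step 8: [-73,36] + [-24,+8] → [-97,44]
step 9: [-97,44] + [-27,+9] → [-124,53]

[-124,53]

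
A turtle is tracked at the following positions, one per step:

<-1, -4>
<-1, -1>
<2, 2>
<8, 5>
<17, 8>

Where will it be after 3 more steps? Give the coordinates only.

Successive displacements: <+0, +3>, <+3, +3>, <+6, +3>, <+9, +3> — each changes by <+3, +0>.
step 5: <17, 8> + <+12, +3> → <29, 11>
step 6: <29, 11> + <+15, +3> → <44, 14>
step 7: <44, 14> + <+18, +3> → <62, 17>

<62, 17>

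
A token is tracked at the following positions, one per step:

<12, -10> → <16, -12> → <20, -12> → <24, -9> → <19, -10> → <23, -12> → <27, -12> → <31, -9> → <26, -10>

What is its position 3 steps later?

<38, -9>

The moves between consecutive positions are <+4, -2>, <+4, +0>, <+4, +3>, <-5, -1>, <+4, -2>, <+4, +0>, <+4, +3>, <-5, -1>; they repeat the 4-cycle [<+4, -2>, <+4, +0>, <+4, +3>, <-5, -1>].
step 9: apply <+4, -2> → <30, -12>
step 10: apply <+4, +0> → <34, -12>
step 11: apply <+4, +3> → <38, -9>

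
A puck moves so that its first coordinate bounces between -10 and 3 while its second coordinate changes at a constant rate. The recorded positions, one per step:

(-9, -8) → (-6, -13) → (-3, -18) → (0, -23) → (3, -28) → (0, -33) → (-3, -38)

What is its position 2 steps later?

The first coordinate reflects between -10 and 3, moving 3 per step.
  step 7: -3 → -6
  step 8: -6 → -9
The second coordinate changes by -5 each step: at step 8 it is -48.

(-9, -48)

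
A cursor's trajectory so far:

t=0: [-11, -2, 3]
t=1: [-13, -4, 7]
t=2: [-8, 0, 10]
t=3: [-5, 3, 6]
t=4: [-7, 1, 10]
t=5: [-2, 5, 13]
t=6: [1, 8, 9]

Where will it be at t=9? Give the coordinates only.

The moves between consecutive positions are [-2, -2, +4], [+5, +4, +3], [+3, +3, -4], [-2, -2, +4], [+5, +4, +3], [+3, +3, -4]; they repeat the 3-cycle [[-2, -2, +4], [+5, +4, +3], [+3, +3, -4]].
step 7: apply [-2, -2, +4] → [-1, 6, 13]
step 8: apply [+5, +4, +3] → [4, 10, 16]
step 9: apply [+3, +3, -4] → [7, 13, 12]

[7, 13, 12]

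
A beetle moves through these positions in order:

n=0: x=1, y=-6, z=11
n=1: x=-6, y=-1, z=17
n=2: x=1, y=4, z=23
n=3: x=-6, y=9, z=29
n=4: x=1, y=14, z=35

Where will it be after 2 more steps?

X: cycles through 1, -6 every 2 steps. Step 6 lands at position 0 of the cycle → 1.
Y: linear, +5 per step → 24 at step 6.
Z: linear, +6 per step → 47 at step 6.

x=1, y=24, z=47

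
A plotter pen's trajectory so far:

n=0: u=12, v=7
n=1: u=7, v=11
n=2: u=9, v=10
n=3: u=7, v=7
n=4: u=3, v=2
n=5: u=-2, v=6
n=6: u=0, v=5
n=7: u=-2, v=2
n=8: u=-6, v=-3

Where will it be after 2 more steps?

Differencing gives (-5,+4), (+2,-1), (-2,-3), (-4,-5), (-5,+4), (+2,-1), (-2,-3), (-4,-5). This is the pattern (-5,+4), (+2,-1), (-2,-3), (-4,-5) repeated.
step 9: apply (-5,+4) → u=-11, v=1
step 10: apply (+2,-1) → u=-9, v=0

u=-9, v=0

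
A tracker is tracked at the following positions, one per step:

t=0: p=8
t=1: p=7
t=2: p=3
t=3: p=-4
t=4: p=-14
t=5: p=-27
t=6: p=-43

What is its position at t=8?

p=-84

Taking differences between consecutive positions: -1, -4, -7, -10, -13, -16. These grow by -3 each step.
step 7: -43 − 19 → p=-62
step 8: -62 − 22 → p=-84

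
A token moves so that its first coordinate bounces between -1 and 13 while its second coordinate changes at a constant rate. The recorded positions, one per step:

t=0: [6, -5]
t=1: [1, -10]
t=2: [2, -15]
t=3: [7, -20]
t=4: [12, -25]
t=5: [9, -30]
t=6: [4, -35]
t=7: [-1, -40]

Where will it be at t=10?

The first coordinate reflects between -1 and 13, moving 5 per step.
  step 8: -1 → 4
  step 9: 4 → 9
  step 10: 9 → 12
The second coordinate changes by -5 each step: at step 10 it is -55.

[12, -55]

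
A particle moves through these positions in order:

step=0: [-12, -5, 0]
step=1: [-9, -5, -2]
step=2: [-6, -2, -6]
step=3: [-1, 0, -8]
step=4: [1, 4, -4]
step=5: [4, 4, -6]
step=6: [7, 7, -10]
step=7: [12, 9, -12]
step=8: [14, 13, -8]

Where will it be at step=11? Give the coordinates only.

Step-to-step displacements: [+3, +0, -2], [+3, +3, -4], [+5, +2, -2], [+2, +4, +4], [+3, +0, -2], [+3, +3, -4], [+5, +2, -2], [+2, +4, +4] — a repeating cycle of length 4.
step 9: apply [+3, +0, -2] → [17, 13, -10]
step 10: apply [+3, +3, -4] → [20, 16, -14]
step 11: apply [+5, +2, -2] → [25, 18, -16]

[25, 18, -16]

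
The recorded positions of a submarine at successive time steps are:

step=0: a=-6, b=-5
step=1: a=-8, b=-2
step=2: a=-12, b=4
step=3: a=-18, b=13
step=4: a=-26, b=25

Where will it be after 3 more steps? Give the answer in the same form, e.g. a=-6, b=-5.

Successive displacements: (-2, +3), (-4, +6), (-6, +9), (-8, +12) — each changes by (-2, +3).
step 5: a=-26, b=25 + (-10, +15) → a=-36, b=40
step 6: a=-36, b=40 + (-12, +18) → a=-48, b=58
step 7: a=-48, b=58 + (-14, +21) → a=-62, b=79

a=-62, b=79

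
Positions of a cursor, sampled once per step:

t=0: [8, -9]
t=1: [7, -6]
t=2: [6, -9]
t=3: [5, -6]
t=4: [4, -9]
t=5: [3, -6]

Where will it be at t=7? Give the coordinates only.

[1, -6]

The first coordinate changes by -1 each step, so at step 7 it is 8 + 7·(-1) = 1.
The second coordinate repeats the cycle [-9, -6] with period 2; step 7 mod 2 = 1, giving -6.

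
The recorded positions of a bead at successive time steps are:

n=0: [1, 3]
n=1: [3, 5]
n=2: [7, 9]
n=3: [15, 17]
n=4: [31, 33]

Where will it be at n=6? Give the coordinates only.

Step-to-step displacements: [+2, +2], [+4, +4], [+8, +8], [+16, +16]; each is 2× the previous.
step 5: [31, 33] + [+32, +32] → [63, 65]
step 6: [63, 65] + [+64, +64] → [127, 129]

[127, 129]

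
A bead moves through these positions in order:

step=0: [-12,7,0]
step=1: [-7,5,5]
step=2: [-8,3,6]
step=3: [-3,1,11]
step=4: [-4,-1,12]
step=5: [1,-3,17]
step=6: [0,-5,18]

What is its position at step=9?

[9,-11,29]

Differencing gives [+5,-2,+5], [-1,-2,+1], [+5,-2,+5], [-1,-2,+1], [+5,-2,+5], [-1,-2,+1]. This is the pattern [+5,-2,+5], [-1,-2,+1] repeated.
step 7: apply [+5,-2,+5] → [5,-7,23]
step 8: apply [-1,-2,+1] → [4,-9,24]
step 9: apply [+5,-2,+5] → [9,-11,29]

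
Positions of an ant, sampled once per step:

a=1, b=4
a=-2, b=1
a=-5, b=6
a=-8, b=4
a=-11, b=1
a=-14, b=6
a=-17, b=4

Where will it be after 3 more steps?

A: linear, -3 per step → -26 at step 9.
B: cycles through 4, 1, 6 every 3 steps. Step 9 lands at position 0 of the cycle → 4.

a=-26, b=4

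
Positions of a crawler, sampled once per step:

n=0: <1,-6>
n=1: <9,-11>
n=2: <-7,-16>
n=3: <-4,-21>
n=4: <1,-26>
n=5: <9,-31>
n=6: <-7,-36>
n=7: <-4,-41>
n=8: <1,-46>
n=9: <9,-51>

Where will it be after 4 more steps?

<9,-71>

First: cycles through 1, 9, -7, -4 every 4 steps. Step 13 lands at position 1 of the cycle → 9.
Second: linear, -5 per step → -71 at step 13.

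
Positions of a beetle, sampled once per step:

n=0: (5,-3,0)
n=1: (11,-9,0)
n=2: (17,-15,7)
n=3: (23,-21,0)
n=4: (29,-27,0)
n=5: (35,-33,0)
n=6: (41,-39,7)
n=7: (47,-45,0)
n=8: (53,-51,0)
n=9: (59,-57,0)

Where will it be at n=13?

First: linear, +6 per step → 83 at step 13.
Second: linear, -6 per step → -81 at step 13.
Third: cycles through 0, 0, 7, 0 every 4 steps. Step 13 lands at position 1 of the cycle → 0.

(83,-81,0)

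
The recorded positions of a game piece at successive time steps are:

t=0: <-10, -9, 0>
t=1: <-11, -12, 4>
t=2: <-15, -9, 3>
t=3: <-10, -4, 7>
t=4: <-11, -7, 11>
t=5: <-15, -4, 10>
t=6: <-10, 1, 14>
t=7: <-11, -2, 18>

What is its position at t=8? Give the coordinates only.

Differencing gives <-1, -3, +4>, <-4, +3, -1>, <+5, +5, +4>, <-1, -3, +4>, <-4, +3, -1>, <+5, +5, +4>, <-1, -3, +4>. This is the pattern <-1, -3, +4>, <-4, +3, -1>, <+5, +5, +4> repeated.
step 8: apply <-4, +3, -1> → <-15, 1, 17>

<-15, 1, 17>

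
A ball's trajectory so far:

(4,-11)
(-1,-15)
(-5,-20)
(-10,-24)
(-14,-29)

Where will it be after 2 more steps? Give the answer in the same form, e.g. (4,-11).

Step-to-step displacements: (-5,-4), (-4,-5), (-5,-4), (-4,-5) — a repeating cycle of length 2.
step 5: apply (-5,-4) → (-19,-33)
step 6: apply (-4,-5) → (-23,-38)

(-23,-38)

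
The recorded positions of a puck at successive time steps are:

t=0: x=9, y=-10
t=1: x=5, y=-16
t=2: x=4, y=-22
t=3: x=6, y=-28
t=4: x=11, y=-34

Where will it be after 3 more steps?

x=44, y=-52

First differences are (-4, -6), (-1, -6), (+2, -6), (+5, -6); their common second difference is (+3, +0) (constant acceleration).
step 5: x=11, y=-34 + (+8, -6) → x=19, y=-40
step 6: x=19, y=-40 + (+11, -6) → x=30, y=-46
step 7: x=30, y=-46 + (+14, -6) → x=44, y=-52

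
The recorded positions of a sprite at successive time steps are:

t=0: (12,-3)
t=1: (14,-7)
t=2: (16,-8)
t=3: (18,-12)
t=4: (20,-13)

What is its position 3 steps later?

Differencing gives (+2,-4), (+2,-1), (+2,-4), (+2,-1). This is the pattern (+2,-4), (+2,-1) repeated.
step 5: apply (+2,-4) → (22,-17)
step 6: apply (+2,-1) → (24,-18)
step 7: apply (+2,-4) → (26,-22)

(26,-22)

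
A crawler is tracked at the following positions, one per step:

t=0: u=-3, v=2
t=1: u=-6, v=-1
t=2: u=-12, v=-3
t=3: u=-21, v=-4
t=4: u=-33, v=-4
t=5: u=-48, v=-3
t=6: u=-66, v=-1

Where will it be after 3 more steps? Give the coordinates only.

u=-138, v=11

First differences are (-3,-3), (-6,-2), (-9,-1), (-12,+0), (-15,+1), (-18,+2); their common second difference is (-3,+1) (constant acceleration).
step 7: u=-66, v=-1 + (-21,+3) → u=-87, v=2
step 8: u=-87, v=2 + (-24,+4) → u=-111, v=6
step 9: u=-111, v=6 + (-27,+5) → u=-138, v=11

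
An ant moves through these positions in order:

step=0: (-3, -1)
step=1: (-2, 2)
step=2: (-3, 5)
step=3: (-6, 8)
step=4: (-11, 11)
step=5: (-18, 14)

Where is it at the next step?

(-27, 17)

Taking differences between consecutive positions: (+1, +3), (-1, +3), (-3, +3), (-5, +3), (-7, +3). These grow by (-2, +0) each step.
step 6: (-18, 14) + (-9, +3) → (-27, 17)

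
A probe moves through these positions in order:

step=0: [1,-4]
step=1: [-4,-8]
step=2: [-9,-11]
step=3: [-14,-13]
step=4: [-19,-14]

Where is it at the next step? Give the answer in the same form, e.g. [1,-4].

[-24,-14]

Successive displacements: [-5,-4], [-5,-3], [-5,-2], [-5,-1] — each changes by [+0,+1].
step 5: [-19,-14] + [-5,+0] → [-24,-14]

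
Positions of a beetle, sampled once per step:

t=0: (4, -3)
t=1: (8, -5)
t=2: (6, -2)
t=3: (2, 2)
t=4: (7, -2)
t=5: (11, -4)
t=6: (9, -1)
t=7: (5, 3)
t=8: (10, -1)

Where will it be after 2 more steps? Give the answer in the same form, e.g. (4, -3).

The moves between consecutive positions are (+4, -2), (-2, +3), (-4, +4), (+5, -4), (+4, -2), (-2, +3), (-4, +4), (+5, -4); they repeat the 4-cycle [(+4, -2), (-2, +3), (-4, +4), (+5, -4)].
step 9: apply (+4, -2) → (14, -3)
step 10: apply (-2, +3) → (12, 0)

(12, 0)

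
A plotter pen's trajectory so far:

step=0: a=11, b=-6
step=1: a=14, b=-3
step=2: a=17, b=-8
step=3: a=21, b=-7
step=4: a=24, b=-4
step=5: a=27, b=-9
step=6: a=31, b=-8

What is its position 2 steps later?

a=37, b=-10

Step-to-step displacements: (+3, +3), (+3, -5), (+4, +1), (+3, +3), (+3, -5), (+4, +1) — a repeating cycle of length 3.
step 7: apply (+3, +3) → a=34, b=-5
step 8: apply (+3, -5) → a=37, b=-10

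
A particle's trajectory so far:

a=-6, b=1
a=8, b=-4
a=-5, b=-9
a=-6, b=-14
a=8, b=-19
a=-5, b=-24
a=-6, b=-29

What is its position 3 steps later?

a=-6, b=-44

A: cycles through -6, 8, -5 every 3 steps. Step 9 lands at position 0 of the cycle → -6.
B: linear, -5 per step → -44 at step 9.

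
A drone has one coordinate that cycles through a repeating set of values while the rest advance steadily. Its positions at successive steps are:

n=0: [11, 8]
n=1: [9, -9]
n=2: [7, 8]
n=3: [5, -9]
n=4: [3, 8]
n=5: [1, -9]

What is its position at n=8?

[-5, 8]

The first coordinate changes by -2 each step, so at step 8 it is 11 + 8·(-2) = -5.
The second coordinate repeats the cycle [8, -9] with period 2; step 8 mod 2 = 0, giving 8.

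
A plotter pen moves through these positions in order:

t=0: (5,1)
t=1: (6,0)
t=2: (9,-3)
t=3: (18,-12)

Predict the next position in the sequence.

Consecutive displacements (+1,-1), (+3,-3), (+9,-9) scale by a factor of 3 each step.
step 4: (18,-12) + (+27,-27) → (45,-39)

(45,-39)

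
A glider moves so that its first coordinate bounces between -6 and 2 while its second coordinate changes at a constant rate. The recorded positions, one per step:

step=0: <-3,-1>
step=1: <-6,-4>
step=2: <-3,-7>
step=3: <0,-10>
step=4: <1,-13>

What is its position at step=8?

The first coordinate travels 3 per step and bounces off the walls at -6 and 2.
  step 5: 1 → -2
  step 6: -2 → -5
  step 7: -5 → -4
  step 8: -4 → -1
The second coordinate changes by -3 each step: at step 8 it is -25.

<-1,-25>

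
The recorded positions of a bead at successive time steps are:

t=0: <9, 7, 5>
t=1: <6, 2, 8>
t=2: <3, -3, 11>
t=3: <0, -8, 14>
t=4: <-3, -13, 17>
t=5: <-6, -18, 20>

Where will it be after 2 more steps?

<-12, -28, 26>

Constant displacement of <-3, -5, +3> per step.
step 6: <-6, -18, 20> + <-3, -5, +3> → <-9, -23, 23>
step 7: <-9, -23, 23> + <-3, -5, +3> → <-12, -28, 26>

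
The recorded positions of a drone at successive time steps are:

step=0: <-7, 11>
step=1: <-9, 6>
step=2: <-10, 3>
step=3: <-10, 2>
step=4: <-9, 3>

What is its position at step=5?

First differences are <-2, -5>, <-1, -3>, <+0, -1>, <+1, +1>; their common second difference is <+1, +2> (constant acceleration).
step 5: <-9, 3> + <+2, +3> → <-7, 6>

<-7, 6>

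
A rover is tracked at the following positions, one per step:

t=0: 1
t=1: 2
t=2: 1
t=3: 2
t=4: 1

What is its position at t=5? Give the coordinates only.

2

Consecutive displacements +1, -1, +1, -1 scale by a factor of -1 each step.
step 5: 1 + 1 → 2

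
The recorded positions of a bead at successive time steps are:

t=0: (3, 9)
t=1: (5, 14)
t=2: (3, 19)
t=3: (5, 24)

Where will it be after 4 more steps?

The first coordinate repeats the cycle [3, 5] with period 2; step 7 mod 2 = 1, giving 5.
The second coordinate changes by +5 each step, so at step 7 it is 9 + 7·(5) = 44.

(5, 44)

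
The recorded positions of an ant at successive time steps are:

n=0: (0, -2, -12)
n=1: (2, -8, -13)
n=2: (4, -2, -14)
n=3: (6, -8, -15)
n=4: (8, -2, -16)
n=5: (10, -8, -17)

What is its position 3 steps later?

(16, -2, -20)

First: linear, +2 per step → 16 at step 8.
Second: cycles through -2, -8 every 2 steps. Step 8 lands at position 0 of the cycle → -2.
Third: linear, -1 per step → -20 at step 8.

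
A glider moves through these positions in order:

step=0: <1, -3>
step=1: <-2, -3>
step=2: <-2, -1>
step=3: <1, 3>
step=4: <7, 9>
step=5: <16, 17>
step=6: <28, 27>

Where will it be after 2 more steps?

Taking differences between consecutive positions: <-3, +0>, <+0, +2>, <+3, +4>, <+6, +6>, <+9, +8>, <+12, +10>. These grow by <+3, +2> each step.
step 7: <28, 27> + <+15, +12> → <43, 39>
step 8: <43, 39> + <+18, +14> → <61, 53>

<61, 53>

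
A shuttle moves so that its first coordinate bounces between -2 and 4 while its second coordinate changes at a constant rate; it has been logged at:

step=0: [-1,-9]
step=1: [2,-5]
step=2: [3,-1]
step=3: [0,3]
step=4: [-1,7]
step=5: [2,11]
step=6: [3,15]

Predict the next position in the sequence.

[0,19]

The first coordinate travels 3 per step and bounces off the walls at -2 and 4.
  step 7: 3 → 0
The second coordinate changes by +4 each step: at step 7 it is 19.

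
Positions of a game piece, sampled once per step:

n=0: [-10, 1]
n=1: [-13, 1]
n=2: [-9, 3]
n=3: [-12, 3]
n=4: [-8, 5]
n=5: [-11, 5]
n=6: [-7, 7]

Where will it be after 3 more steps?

Step-to-step displacements: [-3, +0], [+4, +2], [-3, +0], [+4, +2], [-3, +0], [+4, +2] — a repeating cycle of length 2.
step 7: apply [-3, +0] → [-10, 7]
step 8: apply [+4, +2] → [-6, 9]
step 9: apply [-3, +0] → [-9, 9]

[-9, 9]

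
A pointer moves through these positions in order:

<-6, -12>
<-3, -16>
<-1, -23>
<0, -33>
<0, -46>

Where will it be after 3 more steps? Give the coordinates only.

Taking differences between consecutive positions: <+3, -4>, <+2, -7>, <+1, -10>, <+0, -13>. These grow by <-1, -3> each step.
step 5: <0, -46> + <-1, -16> → <-1, -62>
step 6: <-1, -62> + <-2, -19> → <-3, -81>
step 7: <-3, -81> + <-3, -22> → <-6, -103>

<-6, -103>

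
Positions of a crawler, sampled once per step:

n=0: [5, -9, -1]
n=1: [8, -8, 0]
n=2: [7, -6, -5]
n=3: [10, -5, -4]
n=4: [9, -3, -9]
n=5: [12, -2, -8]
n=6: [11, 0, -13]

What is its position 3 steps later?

[16, 4, -16]

Step-to-step displacements: [+3, +1, +1], [-1, +2, -5], [+3, +1, +1], [-1, +2, -5], [+3, +1, +1], [-1, +2, -5] — a repeating cycle of length 2.
step 7: apply [+3, +1, +1] → [14, 1, -12]
step 8: apply [-1, +2, -5] → [13, 3, -17]
step 9: apply [+3, +1, +1] → [16, 4, -16]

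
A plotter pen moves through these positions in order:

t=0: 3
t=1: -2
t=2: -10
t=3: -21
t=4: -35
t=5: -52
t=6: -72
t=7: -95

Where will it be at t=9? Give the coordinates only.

-150

First differences are -5, -8, -11, -14, -17, -20, -23; their common second difference is -3 (constant acceleration).
step 8: -95 − 26 → -121
step 9: -121 − 29 → -150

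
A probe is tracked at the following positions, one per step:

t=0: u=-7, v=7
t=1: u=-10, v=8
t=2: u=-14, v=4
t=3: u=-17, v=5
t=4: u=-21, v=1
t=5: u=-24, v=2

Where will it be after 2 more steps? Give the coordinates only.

u=-31, v=-1

The moves between consecutive positions are (-3, +1), (-4, -4), (-3, +1), (-4, -4), (-3, +1); they repeat the 2-cycle [(-3, +1), (-4, -4)].
step 6: apply (-4, -4) → u=-28, v=-2
step 7: apply (-3, +1) → u=-31, v=-1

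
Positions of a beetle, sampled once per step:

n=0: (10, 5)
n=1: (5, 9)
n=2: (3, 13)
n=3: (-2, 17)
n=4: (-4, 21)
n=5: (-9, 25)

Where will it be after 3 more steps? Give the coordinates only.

(-18, 37)

Differencing gives (-5, +4), (-2, +4), (-5, +4), (-2, +4), (-5, +4). This is the pattern (-5, +4), (-2, +4) repeated.
step 6: apply (-2, +4) → (-11, 29)
step 7: apply (-5, +4) → (-16, 33)
step 8: apply (-2, +4) → (-18, 37)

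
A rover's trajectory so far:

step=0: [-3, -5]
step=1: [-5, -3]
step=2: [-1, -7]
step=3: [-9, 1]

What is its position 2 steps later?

[-25, 17]

Consecutive displacements [-2, +2], [+4, -4], [-8, +8] scale by a factor of -2 each step.
step 4: [-9, 1] + [+16, -16] → [7, -15]
step 5: [7, -15] + [-32, +32] → [-25, 17]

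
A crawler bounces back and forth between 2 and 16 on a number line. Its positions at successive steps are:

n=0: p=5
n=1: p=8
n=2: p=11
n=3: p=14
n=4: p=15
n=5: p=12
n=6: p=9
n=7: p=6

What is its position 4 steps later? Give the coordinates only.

p=10

The value travels 3 per step and bounces off the walls at 2 and 16.
  step 8: 6 → 3
  step 9: 3 → 4
  step 10: 4 → 7
  step 11: 7 → 10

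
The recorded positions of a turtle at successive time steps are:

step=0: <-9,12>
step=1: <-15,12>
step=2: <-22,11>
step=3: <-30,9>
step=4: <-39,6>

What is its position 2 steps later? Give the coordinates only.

<-60,-3>

First differences are <-6,+0>, <-7,-1>, <-8,-2>, <-9,-3>; their common second difference is <-1,-1> (constant acceleration).
step 5: <-39,6> + <-10,-4> → <-49,2>
step 6: <-49,2> + <-11,-5> → <-60,-3>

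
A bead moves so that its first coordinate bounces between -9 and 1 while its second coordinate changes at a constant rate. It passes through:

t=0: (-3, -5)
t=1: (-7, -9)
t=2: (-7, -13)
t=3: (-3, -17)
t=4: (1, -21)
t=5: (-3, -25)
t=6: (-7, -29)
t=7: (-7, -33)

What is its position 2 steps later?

(1, -41)

The first coordinate reflects between -9 and 1, moving 4 per step.
  step 8: -7 → -3
  step 9: -3 → 1
The second coordinate changes by -4 each step: at step 9 it is -41.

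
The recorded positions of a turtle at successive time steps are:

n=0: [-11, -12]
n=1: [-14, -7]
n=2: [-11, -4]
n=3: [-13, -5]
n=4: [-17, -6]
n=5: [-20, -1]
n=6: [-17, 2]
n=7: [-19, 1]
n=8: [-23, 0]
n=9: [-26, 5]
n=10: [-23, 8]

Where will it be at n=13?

[-32, 11]

Differencing gives [-3, +5], [+3, +3], [-2, -1], [-4, -1], [-3, +5], [+3, +3], [-2, -1], [-4, -1], [-3, +5], [+3, +3]. This is the pattern [-3, +5], [+3, +3], [-2, -1], [-4, -1] repeated.
step 11: apply [-2, -1] → [-25, 7]
step 12: apply [-4, -1] → [-29, 6]
step 13: apply [-3, +5] → [-32, 11]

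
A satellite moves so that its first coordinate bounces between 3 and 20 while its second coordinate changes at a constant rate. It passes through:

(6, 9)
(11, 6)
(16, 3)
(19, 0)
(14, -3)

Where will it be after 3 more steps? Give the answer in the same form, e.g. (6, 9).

The first coordinate travels 5 per step and bounces off the walls at 3 and 20.
  step 5: 14 → 9
  step 6: 9 → 4
  step 7: 4 → 7
The second coordinate changes by -3 each step: at step 7 it is -12.

(7, -12)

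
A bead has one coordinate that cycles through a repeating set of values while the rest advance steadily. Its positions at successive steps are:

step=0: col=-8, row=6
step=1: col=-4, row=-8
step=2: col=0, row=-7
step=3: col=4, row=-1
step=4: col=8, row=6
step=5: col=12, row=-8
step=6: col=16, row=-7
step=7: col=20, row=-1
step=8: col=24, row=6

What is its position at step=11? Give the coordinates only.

col=36, row=-1

Col: linear, +4 per step → 36 at step 11.
Row: cycles through 6, -8, -7, -1 every 4 steps. Step 11 lands at position 3 of the cycle → -1.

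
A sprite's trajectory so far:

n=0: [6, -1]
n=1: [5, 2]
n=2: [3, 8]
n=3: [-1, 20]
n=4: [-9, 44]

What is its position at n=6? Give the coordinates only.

The jumps are [-1, +3], [-2, +6], [-4, +12], [-8, +24] — a geometric progression with ratio 2.
step 5: [-9, 44] + [-16, +48] → [-25, 92]
step 6: [-25, 92] + [-32, +96] → [-57, 188]

[-57, 188]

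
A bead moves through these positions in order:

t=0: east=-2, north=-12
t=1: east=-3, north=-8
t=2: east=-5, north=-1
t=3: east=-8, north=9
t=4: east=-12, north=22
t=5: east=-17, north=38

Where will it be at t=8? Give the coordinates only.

First differences are (-1, +4), (-2, +7), (-3, +10), (-4, +13), (-5, +16); their common second difference is (-1, +3) (constant acceleration).
step 6: east=-17, north=38 + (-6, +19) → east=-23, north=57
step 7: east=-23, north=57 + (-7, +22) → east=-30, north=79
step 8: east=-30, north=79 + (-8, +25) → east=-38, north=104

east=-38, north=104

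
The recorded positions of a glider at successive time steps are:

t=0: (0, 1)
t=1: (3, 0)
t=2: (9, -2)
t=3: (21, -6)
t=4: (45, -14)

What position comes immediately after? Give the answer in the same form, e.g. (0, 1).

(93, -30)

Step-to-step displacements: (+3, -1), (+6, -2), (+12, -4), (+24, -8); each is 2× the previous.
step 5: (45, -14) + (+48, -16) → (93, -30)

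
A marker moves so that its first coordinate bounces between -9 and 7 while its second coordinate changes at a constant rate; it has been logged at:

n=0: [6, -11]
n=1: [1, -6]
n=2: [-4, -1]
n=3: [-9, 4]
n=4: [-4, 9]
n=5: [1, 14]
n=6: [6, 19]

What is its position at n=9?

[-7, 34]

The first coordinate travels 5 per step and bounces off the walls at -9 and 7.
  step 7: 6 → 3
  step 8: 3 → -2
  step 9: -2 → -7
The second coordinate changes by +5 each step: at step 9 it is 34.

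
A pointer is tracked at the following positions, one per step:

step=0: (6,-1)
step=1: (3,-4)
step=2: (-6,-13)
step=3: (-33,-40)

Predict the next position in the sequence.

(-114,-121)

The jumps are (-3,-3), (-9,-9), (-27,-27) — a geometric progression with ratio 3.
step 4: (-33,-40) + (-81,-81) → (-114,-121)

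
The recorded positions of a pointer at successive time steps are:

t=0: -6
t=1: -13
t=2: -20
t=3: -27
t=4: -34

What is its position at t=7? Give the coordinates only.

-55

The position changes by -7 every step.
step 5: -34 − 7 → -41
step 6: -41 − 7 → -48
step 7: -48 − 7 → -55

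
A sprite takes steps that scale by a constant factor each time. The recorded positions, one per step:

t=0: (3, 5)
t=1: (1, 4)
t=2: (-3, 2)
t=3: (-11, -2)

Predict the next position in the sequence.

(-27, -10)

Step-to-step displacements: (-2, -1), (-4, -2), (-8, -4); each is 2× the previous.
step 4: (-11, -2) + (-16, -8) → (-27, -10)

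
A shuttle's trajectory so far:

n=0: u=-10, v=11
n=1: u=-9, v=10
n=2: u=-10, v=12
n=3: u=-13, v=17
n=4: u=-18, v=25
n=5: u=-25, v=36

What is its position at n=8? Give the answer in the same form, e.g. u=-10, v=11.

Taking differences between consecutive positions: (+1,-1), (-1,+2), (-3,+5), (-5,+8), (-7,+11). These grow by (-2,+3) each step.
step 6: u=-25, v=36 + (-9,+14) → u=-34, v=50
step 7: u=-34, v=50 + (-11,+17) → u=-45, v=67
step 8: u=-45, v=67 + (-13,+20) → u=-58, v=87

u=-58, v=87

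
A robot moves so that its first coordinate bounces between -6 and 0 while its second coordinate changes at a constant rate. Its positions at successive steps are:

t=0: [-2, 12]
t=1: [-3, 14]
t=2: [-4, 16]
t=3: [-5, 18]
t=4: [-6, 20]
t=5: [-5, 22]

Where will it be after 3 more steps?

The first coordinate reflects between -6 and 0, moving 1 per step.
  step 6: -5 → -4
  step 7: -4 → -3
  step 8: -3 → -2
The second coordinate changes by +2 each step: at step 8 it is 28.

[-2, 28]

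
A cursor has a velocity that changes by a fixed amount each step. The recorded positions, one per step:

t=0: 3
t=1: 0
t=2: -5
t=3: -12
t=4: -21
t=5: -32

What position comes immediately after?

Taking differences between consecutive positions: -3, -5, -7, -9, -11. These grow by -2 each step.
step 6: -32 − 13 → -45

-45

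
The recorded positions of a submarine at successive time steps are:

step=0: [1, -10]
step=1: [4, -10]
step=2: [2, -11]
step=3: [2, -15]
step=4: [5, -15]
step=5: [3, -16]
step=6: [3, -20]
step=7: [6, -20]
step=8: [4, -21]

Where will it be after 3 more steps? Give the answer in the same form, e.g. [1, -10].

Differencing gives [+3, +0], [-2, -1], [+0, -4], [+3, +0], [-2, -1], [+0, -4], [+3, +0], [-2, -1]. This is the pattern [+3, +0], [-2, -1], [+0, -4] repeated.
step 9: apply [+0, -4] → [4, -25]
step 10: apply [+3, +0] → [7, -25]
step 11: apply [-2, -1] → [5, -26]

[5, -26]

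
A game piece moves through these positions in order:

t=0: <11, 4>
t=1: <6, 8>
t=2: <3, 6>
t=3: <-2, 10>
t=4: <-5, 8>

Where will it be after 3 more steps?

<-18, 14>

The moves between consecutive positions are <-5, +4>, <-3, -2>, <-5, +4>, <-3, -2>; they repeat the 2-cycle [<-5, +4>, <-3, -2>].
step 5: apply <-5, +4> → <-10, 12>
step 6: apply <-3, -2> → <-13, 10>
step 7: apply <-5, +4> → <-18, 14>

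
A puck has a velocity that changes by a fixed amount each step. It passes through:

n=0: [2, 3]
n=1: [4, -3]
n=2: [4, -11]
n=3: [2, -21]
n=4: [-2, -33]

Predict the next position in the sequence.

[-8, -47]

Successive displacements: [+2, -6], [+0, -8], [-2, -10], [-4, -12] — each changes by [-2, -2].
step 5: [-2, -33] + [-6, -14] → [-8, -47]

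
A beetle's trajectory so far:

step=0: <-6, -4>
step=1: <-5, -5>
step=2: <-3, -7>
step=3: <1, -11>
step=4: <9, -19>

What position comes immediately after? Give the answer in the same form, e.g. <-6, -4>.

The jumps are <+1, -1>, <+2, -2>, <+4, -4>, <+8, -8> — a geometric progression with ratio 2.
step 5: <9, -19> + <+16, -16> → <25, -35>

<25, -35>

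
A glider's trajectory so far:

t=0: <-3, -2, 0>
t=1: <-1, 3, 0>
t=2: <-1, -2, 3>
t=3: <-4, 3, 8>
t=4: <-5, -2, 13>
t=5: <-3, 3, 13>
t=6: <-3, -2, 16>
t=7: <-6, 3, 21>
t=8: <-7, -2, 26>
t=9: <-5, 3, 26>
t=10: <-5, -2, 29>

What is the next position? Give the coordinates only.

Step-to-step displacements: <+2, +5, +0>, <+0, -5, +3>, <-3, +5, +5>, <-1, -5, +5>, <+2, +5, +0>, <+0, -5, +3>, <-3, +5, +5>, <-1, -5, +5>, <+2, +5, +0>, <+0, -5, +3> — a repeating cycle of length 4.
step 11: apply <-3, +5, +5> → <-8, 3, 34>

<-8, 3, 34>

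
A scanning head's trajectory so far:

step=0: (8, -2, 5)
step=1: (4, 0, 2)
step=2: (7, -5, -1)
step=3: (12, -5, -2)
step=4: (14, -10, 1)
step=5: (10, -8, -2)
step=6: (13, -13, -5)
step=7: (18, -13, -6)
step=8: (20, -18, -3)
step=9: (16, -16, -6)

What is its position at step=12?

(26, -26, -7)

Differencing gives (-4, +2, -3), (+3, -5, -3), (+5, +0, -1), (+2, -5, +3), (-4, +2, -3), (+3, -5, -3), (+5, +0, -1), (+2, -5, +3), (-4, +2, -3). This is the pattern (-4, +2, -3), (+3, -5, -3), (+5, +0, -1), (+2, -5, +3) repeated.
step 10: apply (+3, -5, -3) → (19, -21, -9)
step 11: apply (+5, +0, -1) → (24, -21, -10)
step 12: apply (+2, -5, +3) → (26, -26, -7)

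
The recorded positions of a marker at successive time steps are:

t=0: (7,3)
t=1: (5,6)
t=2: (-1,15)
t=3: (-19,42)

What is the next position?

(-73,123)

Consecutive displacements (-2,+3), (-6,+9), (-18,+27) scale by a factor of 3 each step.
step 4: (-19,42) + (-54,+81) → (-73,123)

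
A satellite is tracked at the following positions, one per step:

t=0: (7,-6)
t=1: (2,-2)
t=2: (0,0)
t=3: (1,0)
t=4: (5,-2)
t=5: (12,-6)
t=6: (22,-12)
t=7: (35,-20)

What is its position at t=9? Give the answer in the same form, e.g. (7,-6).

Taking differences between consecutive positions: (-5,+4), (-2,+2), (+1,+0), (+4,-2), (+7,-4), (+10,-6), (+13,-8). These grow by (+3,-2) each step.
step 8: (35,-20) + (+16,-10) → (51,-30)
step 9: (51,-30) + (+19,-12) → (70,-42)

(70,-42)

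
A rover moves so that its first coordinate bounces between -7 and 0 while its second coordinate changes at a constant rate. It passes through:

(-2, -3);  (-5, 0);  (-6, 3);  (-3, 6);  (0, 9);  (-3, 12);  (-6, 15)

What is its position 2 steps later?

(-2, 21)

The first coordinate travels 3 per step and bounces off the walls at -7 and 0.
  step 7: -6 → -5
  step 8: -5 → -2
The second coordinate changes by +3 each step: at step 8 it is 21.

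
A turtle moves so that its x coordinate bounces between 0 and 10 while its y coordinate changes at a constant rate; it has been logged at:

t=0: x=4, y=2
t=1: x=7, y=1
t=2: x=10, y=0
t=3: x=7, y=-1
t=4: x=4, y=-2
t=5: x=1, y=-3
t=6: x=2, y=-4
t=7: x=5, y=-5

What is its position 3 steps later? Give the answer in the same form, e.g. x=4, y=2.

x=6, y=-8

The x coordinate reflects between 0 and 10, moving 3 per step.
  step 8: 5 → 8
  step 9: 8 → 9
  step 10: 9 → 6
The y coordinate changes by -1 each step: at step 10 it is -8.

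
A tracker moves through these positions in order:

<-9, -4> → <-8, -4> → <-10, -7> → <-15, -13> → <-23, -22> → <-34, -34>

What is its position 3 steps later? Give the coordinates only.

<-85, -88>

Successive displacements: <+1, +0>, <-2, -3>, <-5, -6>, <-8, -9>, <-11, -12> — each changes by <-3, -3>.
step 6: <-34, -34> + <-14, -15> → <-48, -49>
step 7: <-48, -49> + <-17, -18> → <-65, -67>
step 8: <-65, -67> + <-20, -21> → <-85, -88>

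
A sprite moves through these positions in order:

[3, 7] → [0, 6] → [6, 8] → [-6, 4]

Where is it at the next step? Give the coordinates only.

[18, 12]

Consecutive displacements [-3, -1], [+6, +2], [-12, -4] scale by a factor of -2 each step.
step 4: [-6, 4] + [+24, +8] → [18, 12]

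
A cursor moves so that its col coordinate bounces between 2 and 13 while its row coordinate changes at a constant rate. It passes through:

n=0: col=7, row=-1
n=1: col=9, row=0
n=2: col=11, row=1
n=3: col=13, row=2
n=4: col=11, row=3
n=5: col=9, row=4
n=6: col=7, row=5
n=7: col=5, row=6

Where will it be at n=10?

col=5, row=9

The col coordinate reflects between 2 and 13, moving 2 per step.
  step 8: 5 → 3
  step 9: 3 → 3
  step 10: 3 → 5
The row coordinate changes by +1 each step: at step 10 it is 9.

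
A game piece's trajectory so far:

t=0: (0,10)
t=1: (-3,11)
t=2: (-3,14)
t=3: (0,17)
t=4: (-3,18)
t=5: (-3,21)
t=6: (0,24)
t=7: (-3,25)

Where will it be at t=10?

(-3,32)

The moves between consecutive positions are (-3,+1), (+0,+3), (+3,+3), (-3,+1), (+0,+3), (+3,+3), (-3,+1); they repeat the 3-cycle [(-3,+1), (+0,+3), (+3,+3)].
step 8: apply (+0,+3) → (-3,28)
step 9: apply (+3,+3) → (0,31)
step 10: apply (-3,+1) → (-3,32)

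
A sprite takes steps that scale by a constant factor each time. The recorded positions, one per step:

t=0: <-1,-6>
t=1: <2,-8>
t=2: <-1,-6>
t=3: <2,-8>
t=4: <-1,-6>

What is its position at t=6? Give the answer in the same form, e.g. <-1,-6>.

<-1,-6>

Consecutive displacements <+3,-2>, <-3,+2>, <+3,-2>, <-3,+2> scale by a factor of -1 each step.
step 5: <-1,-6> + <+3,-2> → <2,-8>
step 6: <2,-8> + <-3,+2> → <-1,-6>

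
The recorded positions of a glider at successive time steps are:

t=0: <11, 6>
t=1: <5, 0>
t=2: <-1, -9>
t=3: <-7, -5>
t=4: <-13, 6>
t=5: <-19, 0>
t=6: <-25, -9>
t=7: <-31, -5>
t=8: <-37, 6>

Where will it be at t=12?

<-61, 6>

First: linear, -6 per step → -61 at step 12.
Second: cycles through 6, 0, -9, -5 every 4 steps. Step 12 lands at position 0 of the cycle → 6.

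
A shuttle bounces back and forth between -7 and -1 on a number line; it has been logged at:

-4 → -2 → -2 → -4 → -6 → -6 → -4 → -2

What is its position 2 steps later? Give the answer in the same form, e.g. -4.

The value reflects between -7 and -1, moving 2 per step.
  step 8: -2 → -2
  step 9: -2 → -4

-4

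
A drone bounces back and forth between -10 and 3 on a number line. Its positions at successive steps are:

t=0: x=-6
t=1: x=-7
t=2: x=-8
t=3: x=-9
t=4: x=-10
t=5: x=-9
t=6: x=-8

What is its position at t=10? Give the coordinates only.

x=-4

The value reflects between -10 and 3, moving 1 per step.
  step 7: -8 → -7
  step 8: -7 → -6
  step 9: -6 → -5
  step 10: -5 → -4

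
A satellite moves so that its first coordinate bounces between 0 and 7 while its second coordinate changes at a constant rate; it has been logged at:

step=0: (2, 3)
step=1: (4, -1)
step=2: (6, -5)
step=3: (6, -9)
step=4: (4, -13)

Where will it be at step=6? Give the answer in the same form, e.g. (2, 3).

(0, -21)

The first coordinate travels 2 per step and bounces off the walls at 0 and 7.
  step 5: 4 → 2
  step 6: 2 → 0
The second coordinate changes by -4 each step: at step 6 it is -21.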